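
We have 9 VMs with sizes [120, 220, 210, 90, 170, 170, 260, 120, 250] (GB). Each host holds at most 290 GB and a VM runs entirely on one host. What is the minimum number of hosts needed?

Total = 260 + 250 + 220 + 210 + 170 + 170 + 120 + 120 + 90 = 1610 GB.
Lower bound: ⌈1610/290⌉ = 6 hosts.
A packing using 7 hosts:
  host 1: 260 = 260
  host 2: 250 = 250
  host 3: 220 = 220
  host 4: 210 = 210
  host 5: 170 + 120 = 290
  host 6: 170 + 120 = 290
  host 7: 90 = 90
No arrangement into 6 hosts stays within capacity, so 7 is optimal.

7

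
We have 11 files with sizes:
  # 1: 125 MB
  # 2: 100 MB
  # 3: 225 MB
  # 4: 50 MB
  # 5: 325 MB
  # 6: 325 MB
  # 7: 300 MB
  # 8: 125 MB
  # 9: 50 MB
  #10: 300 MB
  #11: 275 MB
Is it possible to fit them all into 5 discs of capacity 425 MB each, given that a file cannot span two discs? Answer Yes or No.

Total = 2200 MB; ⌈2200/425⌉ = 6.
At least 6 discs are required, but only 5 are allowed.

No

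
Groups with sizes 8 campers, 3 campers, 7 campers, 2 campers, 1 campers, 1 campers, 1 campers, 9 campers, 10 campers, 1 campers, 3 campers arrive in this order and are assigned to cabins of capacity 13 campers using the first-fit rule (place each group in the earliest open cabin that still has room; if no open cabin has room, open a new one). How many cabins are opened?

  8 → cabin 1 (new)  [load 8/13]
  3 → cabin 1  [load 11/13]
  7 → cabin 2 (new)  [load 7/13]
  2 → cabin 1  [load 13/13]
  1 → cabin 2  [load 8/13]
  1 → cabin 2  [load 9/13]
  1 → cabin 2  [load 10/13]
  9 → cabin 3 (new)  [load 9/13]
  10 → cabin 4 (new)  [load 10/13]
  1 → cabin 2  [load 11/13]
  3 → cabin 3  [load 12/13]
4 cabins opened.

4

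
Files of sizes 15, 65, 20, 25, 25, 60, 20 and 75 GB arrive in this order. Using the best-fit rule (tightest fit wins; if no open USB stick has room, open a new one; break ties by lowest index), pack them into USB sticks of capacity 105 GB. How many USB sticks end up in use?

  15 → USB stick 1 (new)  [load 15/105]
  65 → USB stick 1  [load 80/105]
  20 → USB stick 1  [load 100/105]
  25 → USB stick 2 (new)  [load 25/105]
  25 → USB stick 2  [load 50/105]
  60 → USB stick 3 (new)  [load 60/105]
  20 → USB stick 3  [load 80/105]
  75 → USB stick 4 (new)  [load 75/105]
4 USB sticks opened.

4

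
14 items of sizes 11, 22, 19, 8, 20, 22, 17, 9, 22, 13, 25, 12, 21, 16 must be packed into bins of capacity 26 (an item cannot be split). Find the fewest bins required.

Total = 25 + 22 + 22 + 22 + 21 + 20 + 19 + 17 + 16 + 13 + 12 + 11 + 9 + 8 = 237.
Lower bound: ⌈237/26⌉ = 10 bins.
A packing using 11 bins:
  bin 1: 25 = 25
  bin 2: 22 = 22
  bin 3: 22 = 22
  bin 4: 22 = 22
  bin 5: 21 = 21
  bin 6: 20 = 20
  bin 7: 19 = 19
  bin 8: 17 + 9 = 26
  bin 9: 16 + 8 = 24
  bin 10: 13 + 12 = 25
  bin 11: 11 = 11
No arrangement into 10 bins stays within capacity, so 11 is optimal.

11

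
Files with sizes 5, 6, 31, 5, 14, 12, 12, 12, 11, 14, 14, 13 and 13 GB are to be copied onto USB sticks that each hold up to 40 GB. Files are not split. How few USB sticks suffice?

Total = 31 + 14 + 14 + 14 + 13 + 13 + 12 + 12 + 12 + 11 + 6 + 5 + 5 = 162 GB.
Lower bound: ⌈162/40⌉ = 5 USB sticks.
A packing using 5 USB sticks:
  USB stick 1: 31 + 6 = 37
  USB stick 2: 14 + 14 + 12 = 40
  USB stick 3: 14 + 13 + 13 = 40
  USB stick 4: 12 + 12 + 11 + 5 = 40
  USB stick 5: 5 = 5
This matches the lower bound, so 5 is optimal.

5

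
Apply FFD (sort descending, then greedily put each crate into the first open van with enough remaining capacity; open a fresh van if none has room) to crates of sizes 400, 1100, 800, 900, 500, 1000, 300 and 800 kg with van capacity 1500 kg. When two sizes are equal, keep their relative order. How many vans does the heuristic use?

Sorted descending: 1100, 1000, 900, 800, 800, 500, 400, 300.
  1100 → van 1 (new)  [load 1100/1500]
  1000 → van 2 (new)  [load 1000/1500]
  900 → van 3 (new)  [load 900/1500]
  800 → van 4 (new)  [load 800/1500]
  800 → van 5 (new)  [load 800/1500]
  500 → van 2  [load 1500/1500]
  400 → van 1  [load 1500/1500]
  300 → van 3  [load 1200/1500]
5 vans opened.

5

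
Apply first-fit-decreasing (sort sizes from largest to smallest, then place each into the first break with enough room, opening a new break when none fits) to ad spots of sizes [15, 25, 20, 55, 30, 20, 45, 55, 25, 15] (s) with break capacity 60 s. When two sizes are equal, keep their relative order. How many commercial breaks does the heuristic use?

6

Sorted descending: 55, 55, 45, 30, 25, 25, 20, 20, 15, 15.
  55 → break 1 (new)  [load 55/60]
  55 → break 2 (new)  [load 55/60]
  45 → break 3 (new)  [load 45/60]
  30 → break 4 (new)  [load 30/60]
  25 → break 4  [load 55/60]
  25 → break 5 (new)  [load 25/60]
  20 → break 5  [load 45/60]
  20 → break 6 (new)  [load 20/60]
  15 → break 3  [load 60/60]
  15 → break 5  [load 60/60]
6 commercial breaks opened.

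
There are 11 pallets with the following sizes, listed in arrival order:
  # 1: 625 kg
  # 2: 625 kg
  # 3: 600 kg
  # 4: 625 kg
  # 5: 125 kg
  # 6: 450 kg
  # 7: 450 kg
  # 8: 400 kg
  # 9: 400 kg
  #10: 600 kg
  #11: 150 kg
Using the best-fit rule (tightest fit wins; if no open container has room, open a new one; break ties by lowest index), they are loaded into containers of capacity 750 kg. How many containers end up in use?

9

  625 → container 1 (new)  [load 625/750]
  625 → container 2 (new)  [load 625/750]
  600 → container 3 (new)  [load 600/750]
  625 → container 4 (new)  [load 625/750]
  125 → container 1  [load 750/750]
  450 → container 5 (new)  [load 450/750]
  450 → container 6 (new)  [load 450/750]
  400 → container 7 (new)  [load 400/750]
  400 → container 8 (new)  [load 400/750]
  600 → container 9 (new)  [load 600/750]
  150 → container 3  [load 750/750]
9 containers opened.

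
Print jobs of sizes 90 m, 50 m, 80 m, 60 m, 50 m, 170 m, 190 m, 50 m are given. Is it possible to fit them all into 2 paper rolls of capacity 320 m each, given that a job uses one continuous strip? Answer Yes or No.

No

Total = 740 m; ⌈740/320⌉ = 3.
At least 3 paper rolls are required, but only 2 are allowed.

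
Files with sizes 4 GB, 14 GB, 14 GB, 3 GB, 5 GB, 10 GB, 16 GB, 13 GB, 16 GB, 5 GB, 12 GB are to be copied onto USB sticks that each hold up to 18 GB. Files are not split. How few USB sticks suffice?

7

Total = 16 + 16 + 14 + 14 + 13 + 12 + 10 + 5 + 5 + 4 + 3 = 112 GB.
Lower bound: ⌈112/18⌉ = 7 USB sticks.
A packing using 7 USB sticks:
  USB stick 1: 16 = 16
  USB stick 2: 16 = 16
  USB stick 3: 14 + 4 = 18
  USB stick 4: 14 + 3 = 17
  USB stick 5: 13 + 5 = 18
  USB stick 6: 12 + 5 = 17
  USB stick 7: 10 = 10
This matches the lower bound, so 7 is optimal.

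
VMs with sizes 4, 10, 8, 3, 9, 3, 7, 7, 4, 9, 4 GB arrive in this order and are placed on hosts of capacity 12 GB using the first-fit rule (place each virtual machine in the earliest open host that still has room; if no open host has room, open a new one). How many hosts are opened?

  4 → host 1 (new)  [load 4/12]
  10 → host 2 (new)  [load 10/12]
  8 → host 1  [load 12/12]
  3 → host 3 (new)  [load 3/12]
  9 → host 3  [load 12/12]
  3 → host 4 (new)  [load 3/12]
  7 → host 4  [load 10/12]
  7 → host 5 (new)  [load 7/12]
  4 → host 5  [load 11/12]
  9 → host 6 (new)  [load 9/12]
  4 → host 7 (new)  [load 4/12]
7 hosts opened.

7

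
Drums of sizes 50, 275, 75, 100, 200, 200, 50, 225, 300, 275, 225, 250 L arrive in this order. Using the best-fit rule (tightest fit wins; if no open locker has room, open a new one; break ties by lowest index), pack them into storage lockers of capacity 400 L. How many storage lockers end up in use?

8

  50 → locker 1 (new)  [load 50/400]
  275 → locker 1  [load 325/400]
  75 → locker 1  [load 400/400]
  100 → locker 2 (new)  [load 100/400]
  200 → locker 2  [load 300/400]
  200 → locker 3 (new)  [load 200/400]
  50 → locker 2  [load 350/400]
  225 → locker 4 (new)  [load 225/400]
  300 → locker 5 (new)  [load 300/400]
  275 → locker 6 (new)  [load 275/400]
  225 → locker 7 (new)  [load 225/400]
  250 → locker 8 (new)  [load 250/400]
8 storage lockers opened.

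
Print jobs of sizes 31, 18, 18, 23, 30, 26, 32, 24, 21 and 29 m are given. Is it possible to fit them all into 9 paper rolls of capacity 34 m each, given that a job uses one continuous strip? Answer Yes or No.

No

Total = 252 m; ⌈252/34⌉ = 8.
10 print jobs each exceed half the capacity and cannot share a roll, forcing at least 10 paper rolls.
At least 10 paper rolls are required, but only 9 are allowed.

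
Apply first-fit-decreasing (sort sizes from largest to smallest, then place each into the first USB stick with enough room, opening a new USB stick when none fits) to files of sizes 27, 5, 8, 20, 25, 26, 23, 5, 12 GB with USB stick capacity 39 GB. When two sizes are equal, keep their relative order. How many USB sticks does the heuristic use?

Sorted descending: 27, 26, 25, 23, 20, 12, 8, 5, 5.
  27 → USB stick 1 (new)  [load 27/39]
  26 → USB stick 2 (new)  [load 26/39]
  25 → USB stick 3 (new)  [load 25/39]
  23 → USB stick 4 (new)  [load 23/39]
  20 → USB stick 5 (new)  [load 20/39]
  12 → USB stick 1  [load 39/39]
  8 → USB stick 2  [load 34/39]
  5 → USB stick 2  [load 39/39]
  5 → USB stick 3  [load 30/39]
5 USB sticks opened.

5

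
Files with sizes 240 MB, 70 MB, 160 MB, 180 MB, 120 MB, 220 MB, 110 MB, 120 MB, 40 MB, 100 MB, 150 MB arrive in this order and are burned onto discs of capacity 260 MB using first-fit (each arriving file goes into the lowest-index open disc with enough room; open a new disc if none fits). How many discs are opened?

7

  240 → disc 1 (new)  [load 240/260]
  70 → disc 2 (new)  [load 70/260]
  160 → disc 2  [load 230/260]
  180 → disc 3 (new)  [load 180/260]
  120 → disc 4 (new)  [load 120/260]
  220 → disc 5 (new)  [load 220/260]
  110 → disc 4  [load 230/260]
  120 → disc 6 (new)  [load 120/260]
  40 → disc 3  [load 220/260]
  100 → disc 6  [load 220/260]
  150 → disc 7 (new)  [load 150/260]
7 discs opened.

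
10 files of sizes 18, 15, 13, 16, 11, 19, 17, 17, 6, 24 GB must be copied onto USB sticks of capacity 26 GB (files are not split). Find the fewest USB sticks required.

8

Total = 24 + 19 + 18 + 17 + 17 + 16 + 15 + 13 + 11 + 6 = 156 GB.
Lower bound: ⌈156/26⌉ = 6 USB sticks.
Also, 7 files each exceed 13 GB, and no two of those can share a USB stick, so at least 7 USB sticks are needed.
A packing using 8 USB sticks:
  USB stick 1: 24 = 24
  USB stick 2: 19 + 6 = 25
  USB stick 3: 18 = 18
  USB stick 4: 17 = 17
  USB stick 5: 17 = 17
  USB stick 6: 16 = 16
  USB stick 7: 15 + 11 = 26
  USB stick 8: 13 = 13
No arrangement into 7 USB sticks stays within capacity, so 8 is optimal.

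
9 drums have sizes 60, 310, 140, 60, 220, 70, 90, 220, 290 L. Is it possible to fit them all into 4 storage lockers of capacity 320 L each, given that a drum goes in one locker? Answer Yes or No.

Total = 1460 L; ⌈1460/320⌉ = 5.
At least 5 storage lockers are required, but only 4 are allowed.

No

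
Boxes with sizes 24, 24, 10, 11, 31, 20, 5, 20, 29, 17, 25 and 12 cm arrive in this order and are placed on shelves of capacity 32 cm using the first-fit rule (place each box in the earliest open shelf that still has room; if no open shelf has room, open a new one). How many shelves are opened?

9

  24 → shelf 1 (new)  [load 24/32]
  24 → shelf 2 (new)  [load 24/32]
  10 → shelf 3 (new)  [load 10/32]
  11 → shelf 3  [load 21/32]
  31 → shelf 4 (new)  [load 31/32]
  20 → shelf 5 (new)  [load 20/32]
  5 → shelf 1  [load 29/32]
  20 → shelf 6 (new)  [load 20/32]
  29 → shelf 7 (new)  [load 29/32]
  17 → shelf 8 (new)  [load 17/32]
  25 → shelf 9 (new)  [load 25/32]
  12 → shelf 5  [load 32/32]
9 shelves opened.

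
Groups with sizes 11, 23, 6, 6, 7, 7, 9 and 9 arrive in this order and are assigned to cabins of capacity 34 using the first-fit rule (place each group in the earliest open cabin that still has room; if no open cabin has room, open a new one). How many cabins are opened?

3

  11 → cabin 1 (new)  [load 11/34]
  23 → cabin 1  [load 34/34]
  6 → cabin 2 (new)  [load 6/34]
  6 → cabin 2  [load 12/34]
  7 → cabin 2  [load 19/34]
  7 → cabin 2  [load 26/34]
  9 → cabin 3 (new)  [load 9/34]
  9 → cabin 3  [load 18/34]
3 cabins opened.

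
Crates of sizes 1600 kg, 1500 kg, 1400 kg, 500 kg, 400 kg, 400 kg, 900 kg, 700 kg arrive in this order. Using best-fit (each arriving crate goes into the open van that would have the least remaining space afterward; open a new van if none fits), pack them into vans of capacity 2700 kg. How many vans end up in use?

3

  1600 → van 1 (new)  [load 1600/2700]
  1500 → van 2 (new)  [load 1500/2700]
  1400 → van 3 (new)  [load 1400/2700]
  500 → van 1  [load 2100/2700]
  400 → van 1  [load 2500/2700]
  400 → van 2  [load 1900/2700]
  900 → van 3  [load 2300/2700]
  700 → van 2  [load 2600/2700]
3 vans opened.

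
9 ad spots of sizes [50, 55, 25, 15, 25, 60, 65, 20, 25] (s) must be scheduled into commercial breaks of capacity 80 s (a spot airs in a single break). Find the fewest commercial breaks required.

5

Total = 65 + 60 + 55 + 50 + 25 + 25 + 25 + 20 + 15 = 340 s.
Lower bound: ⌈340/80⌉ = 5 commercial breaks.
A packing using 5 commercial breaks:
  break 1: 65 + 15 = 80
  break 2: 60 + 20 = 80
  break 3: 55 + 25 = 80
  break 4: 50 + 25 = 75
  break 5: 25 = 25
This matches the lower bound, so 5 is optimal.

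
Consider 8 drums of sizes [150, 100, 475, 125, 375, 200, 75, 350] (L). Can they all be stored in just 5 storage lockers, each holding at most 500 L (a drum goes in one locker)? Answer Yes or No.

Yes

A valid assignment using 4 storage lockers:
  locker 1: 475 = 475
  locker 2: 375 + 125 = 500
  locker 3: 350 + 150 = 500
  locker 4: 200 + 100 + 75 = 375
That uses only 4 ≤ 5, so 5 storage lockers are enough.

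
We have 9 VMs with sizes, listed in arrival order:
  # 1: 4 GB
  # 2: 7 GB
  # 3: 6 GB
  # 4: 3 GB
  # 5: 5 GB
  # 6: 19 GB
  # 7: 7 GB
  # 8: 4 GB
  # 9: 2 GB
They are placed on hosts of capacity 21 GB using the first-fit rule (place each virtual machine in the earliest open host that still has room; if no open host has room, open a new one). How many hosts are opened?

3

  4 → host 1 (new)  [load 4/21]
  7 → host 1  [load 11/21]
  6 → host 1  [load 17/21]
  3 → host 1  [load 20/21]
  5 → host 2 (new)  [load 5/21]
  19 → host 3 (new)  [load 19/21]
  7 → host 2  [load 12/21]
  4 → host 2  [load 16/21]
  2 → host 2  [load 18/21]
3 hosts opened.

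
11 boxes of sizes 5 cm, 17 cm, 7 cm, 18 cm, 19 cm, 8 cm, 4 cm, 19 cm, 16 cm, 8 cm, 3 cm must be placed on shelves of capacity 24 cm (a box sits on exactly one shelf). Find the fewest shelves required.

Total = 19 + 19 + 18 + 17 + 16 + 8 + 8 + 7 + 5 + 4 + 3 = 124 cm.
Lower bound: ⌈124/24⌉ = 6 shelves.
A packing using 6 shelves:
  shelf 1: 19 + 5 = 24
  shelf 2: 19 + 4 = 23
  shelf 3: 18 + 3 = 21
  shelf 4: 17 + 7 = 24
  shelf 5: 16 + 8 = 24
  shelf 6: 8 = 8
This matches the lower bound, so 6 is optimal.

6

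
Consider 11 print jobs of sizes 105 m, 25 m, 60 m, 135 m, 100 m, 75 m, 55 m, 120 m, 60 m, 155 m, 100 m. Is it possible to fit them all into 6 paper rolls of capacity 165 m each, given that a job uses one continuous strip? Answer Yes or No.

No

Total = 990 m; ⌈990/165⌉ = 6.
The bound of 6 does not rule out 6, but exhaustive search shows no assignment into 6 paper rolls of capacity 165 m exists — the minimum is 7.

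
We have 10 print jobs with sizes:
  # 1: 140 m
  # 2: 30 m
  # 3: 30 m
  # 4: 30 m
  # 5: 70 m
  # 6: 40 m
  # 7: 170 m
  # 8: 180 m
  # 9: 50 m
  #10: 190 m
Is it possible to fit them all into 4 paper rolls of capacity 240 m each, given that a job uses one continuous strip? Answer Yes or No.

A valid assignment using 4 paper rolls:
  roll 1: 190 + 50 = 240
  roll 2: 180 + 40 = 220
  roll 3: 170 + 70 = 240
  roll 4: 140 + 30 + 30 + 30 = 230
Every load is within 240 m, so 4 paper rolls suffice.

Yes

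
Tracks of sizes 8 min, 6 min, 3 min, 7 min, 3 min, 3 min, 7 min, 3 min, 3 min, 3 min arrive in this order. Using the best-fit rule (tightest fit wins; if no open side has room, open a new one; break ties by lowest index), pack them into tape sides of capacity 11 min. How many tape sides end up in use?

  8 → side 1 (new)  [load 8/11]
  6 → side 2 (new)  [load 6/11]
  3 → side 1  [load 11/11]
  7 → side 3 (new)  [load 7/11]
  3 → side 3  [load 10/11]
  3 → side 2  [load 9/11]
  7 → side 4 (new)  [load 7/11]
  3 → side 4  [load 10/11]
  3 → side 5 (new)  [load 3/11]
  3 → side 5  [load 6/11]
5 tape sides opened.

5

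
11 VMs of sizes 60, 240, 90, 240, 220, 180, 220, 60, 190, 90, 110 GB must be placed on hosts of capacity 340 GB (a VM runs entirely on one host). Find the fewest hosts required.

Total = 240 + 240 + 220 + 220 + 190 + 180 + 110 + 90 + 90 + 60 + 60 = 1700 GB.
Lower bound: ⌈1700/340⌉ = 5 hosts.
Also, 6 VMs each exceed 170 GB, and no two of those can share a host, so at least 6 hosts are needed.
A packing using 6 hosts:
  host 1: 240 + 90 = 330
  host 2: 240 + 90 = 330
  host 3: 220 + 110 = 330
  host 4: 220 + 60 + 60 = 340
  host 5: 190 = 190
  host 6: 180 = 180
This matches the lower bound, so 6 is optimal.

6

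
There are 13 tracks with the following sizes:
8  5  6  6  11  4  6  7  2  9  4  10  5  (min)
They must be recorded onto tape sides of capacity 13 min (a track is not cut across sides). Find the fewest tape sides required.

7

Total = 11 + 10 + 9 + 8 + 7 + 6 + 6 + 6 + 5 + 5 + 4 + 4 + 2 = 83 min.
Lower bound: ⌈83/13⌉ = 7 tape sides.
A packing using 7 tape sides:
  side 1: 11 + 2 = 13
  side 2: 10 = 10
  side 3: 9 + 4 = 13
  side 4: 8 + 5 = 13
  side 5: 7 + 6 = 13
  side 6: 6 + 6 = 12
  side 7: 5 + 4 = 9
This matches the lower bound, so 7 is optimal.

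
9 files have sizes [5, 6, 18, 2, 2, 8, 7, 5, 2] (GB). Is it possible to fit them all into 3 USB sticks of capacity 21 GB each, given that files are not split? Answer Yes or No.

Yes

A valid assignment using 3 USB sticks:
  USB stick 1: 18 + 2 = 20
  USB stick 2: 8 + 7 + 6 = 21
  USB stick 3: 5 + 5 + 2 + 2 = 14
Every load is within 21 GB, so 3 USB sticks suffice.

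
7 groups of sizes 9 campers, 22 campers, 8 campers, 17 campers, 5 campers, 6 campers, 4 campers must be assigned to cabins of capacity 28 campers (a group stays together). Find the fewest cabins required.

3

Total = 22 + 17 + 9 + 8 + 6 + 5 + 4 = 71 campers.
Lower bound: ⌈71/28⌉ = 3 cabins.
A packing using 3 cabins:
  cabin 1: 22 + 6 = 28
  cabin 2: 17 + 9 = 26
  cabin 3: 8 + 5 + 4 = 17
This matches the lower bound, so 3 is optimal.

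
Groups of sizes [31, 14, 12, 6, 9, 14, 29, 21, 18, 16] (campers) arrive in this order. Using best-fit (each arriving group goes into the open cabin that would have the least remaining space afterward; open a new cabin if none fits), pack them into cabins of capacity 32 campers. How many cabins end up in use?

  31 → cabin 1 (new)  [load 31/32]
  14 → cabin 2 (new)  [load 14/32]
  12 → cabin 2  [load 26/32]
  6 → cabin 2  [load 32/32]
  9 → cabin 3 (new)  [load 9/32]
  14 → cabin 3  [load 23/32]
  29 → cabin 4 (new)  [load 29/32]
  21 → cabin 5 (new)  [load 21/32]
  18 → cabin 6 (new)  [load 18/32]
  16 → cabin 7 (new)  [load 16/32]
7 cabins opened.

7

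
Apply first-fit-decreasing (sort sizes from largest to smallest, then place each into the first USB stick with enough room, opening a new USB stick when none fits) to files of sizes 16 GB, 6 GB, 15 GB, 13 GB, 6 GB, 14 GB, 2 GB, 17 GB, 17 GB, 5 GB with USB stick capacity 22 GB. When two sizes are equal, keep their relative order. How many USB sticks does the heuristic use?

Sorted descending: 17, 17, 16, 15, 14, 13, 6, 6, 5, 2.
  17 → USB stick 1 (new)  [load 17/22]
  17 → USB stick 2 (new)  [load 17/22]
  16 → USB stick 3 (new)  [load 16/22]
  15 → USB stick 4 (new)  [load 15/22]
  14 → USB stick 5 (new)  [load 14/22]
  13 → USB stick 6 (new)  [load 13/22]
  6 → USB stick 3  [load 22/22]
  6 → USB stick 4  [load 21/22]
  5 → USB stick 1  [load 22/22]
  2 → USB stick 2  [load 19/22]
6 USB sticks opened.

6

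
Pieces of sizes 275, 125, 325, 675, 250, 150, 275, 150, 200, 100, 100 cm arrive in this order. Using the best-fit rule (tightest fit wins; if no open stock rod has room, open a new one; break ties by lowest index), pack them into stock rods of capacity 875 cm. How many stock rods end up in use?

4

  275 → stock rod 1 (new)  [load 275/875]
  125 → stock rod 1  [load 400/875]
  325 → stock rod 1  [load 725/875]
  675 → stock rod 2 (new)  [load 675/875]
  250 → stock rod 3 (new)  [load 250/875]
  150 → stock rod 1  [load 875/875]
  275 → stock rod 3  [load 525/875]
  150 → stock rod 2  [load 825/875]
  200 → stock rod 3  [load 725/875]
  100 → stock rod 3  [load 825/875]
  100 → stock rod 4 (new)  [load 100/875]
4 stock rods opened.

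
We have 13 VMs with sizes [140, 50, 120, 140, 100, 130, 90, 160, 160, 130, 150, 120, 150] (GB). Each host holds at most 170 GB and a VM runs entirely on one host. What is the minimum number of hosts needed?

12

Total = 160 + 160 + 150 + 150 + 140 + 140 + 130 + 130 + 120 + 120 + 100 + 90 + 50 = 1640 GB.
Lower bound: ⌈1640/170⌉ = 10 hosts.
Also, 12 VMs each exceed 85 GB, and no two of those can share a host, so at least 12 hosts are needed.
A packing using 12 hosts:
  host 1: 160 = 160
  host 2: 160 = 160
  host 3: 150 = 150
  host 4: 150 = 150
  host 5: 140 = 140
  host 6: 140 = 140
  host 7: 130 = 130
  host 8: 130 = 130
  host 9: 120 + 50 = 170
  host 10: 120 = 120
  host 11: 100 = 100
  host 12: 90 = 90
This matches the lower bound, so 12 is optimal.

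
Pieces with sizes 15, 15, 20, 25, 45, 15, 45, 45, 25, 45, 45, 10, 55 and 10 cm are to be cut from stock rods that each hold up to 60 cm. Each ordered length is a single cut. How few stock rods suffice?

8

Total = 55 + 45 + 45 + 45 + 45 + 45 + 25 + 25 + 20 + 15 + 15 + 15 + 10 + 10 = 415 cm.
Lower bound: ⌈415/60⌉ = 7 stock rods.
A packing using 8 stock rods:
  stock rod 1: 55 = 55
  stock rod 2: 45 + 15 = 60
  stock rod 3: 45 + 15 = 60
  stock rod 4: 45 + 15 = 60
  stock rod 5: 45 + 10 = 55
  stock rod 6: 45 + 10 = 55
  stock rod 7: 25 + 25 = 50
  stock rod 8: 20 = 20
No arrangement into 7 stock rods stays within capacity, so 8 is optimal.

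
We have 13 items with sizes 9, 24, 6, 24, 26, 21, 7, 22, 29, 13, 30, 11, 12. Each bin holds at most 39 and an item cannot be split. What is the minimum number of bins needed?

7

Total = 30 + 29 + 26 + 24 + 24 + 22 + 21 + 13 + 12 + 11 + 9 + 7 + 6 = 234.
Lower bound: ⌈234/39⌉ = 6 bins.
Also, 7 items each exceed 39/2, and no two of those can share a bin, so at least 7 bins are needed.
A packing using 7 bins:
  bin 1: 30 + 9 = 39
  bin 2: 29 + 7 = 36
  bin 3: 26 + 13 = 39
  bin 4: 24 + 12 = 36
  bin 5: 24 + 11 = 35
  bin 6: 22 + 6 = 28
  bin 7: 21 = 21
This matches the lower bound, so 7 is optimal.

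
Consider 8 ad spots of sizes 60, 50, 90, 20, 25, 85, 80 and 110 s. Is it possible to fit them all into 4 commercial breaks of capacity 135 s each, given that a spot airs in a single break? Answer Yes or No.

Total = 520 s; ⌈520/135⌉ = 4.
The bound of 4 does not rule out 4, but exhaustive search shows no assignment into 4 commercial breaks of capacity 135 s exists — the minimum is 5.

No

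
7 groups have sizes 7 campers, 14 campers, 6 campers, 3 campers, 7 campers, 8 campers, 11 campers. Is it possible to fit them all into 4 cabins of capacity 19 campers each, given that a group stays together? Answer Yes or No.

A valid assignment using 4 cabins:
  cabin 1: 14 + 3 = 17
  cabin 2: 11 + 8 = 19
  cabin 3: 7 + 7 = 14
  cabin 4: 6 = 6
Every load is within 19 campers, so 4 cabins suffice.

Yes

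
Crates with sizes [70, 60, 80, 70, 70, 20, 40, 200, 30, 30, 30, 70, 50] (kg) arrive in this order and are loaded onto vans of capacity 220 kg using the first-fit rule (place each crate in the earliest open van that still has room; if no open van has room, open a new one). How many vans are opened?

  70 → van 1 (new)  [load 70/220]
  60 → van 1  [load 130/220]
  80 → van 1  [load 210/220]
  70 → van 2 (new)  [load 70/220]
  70 → van 2  [load 140/220]
  20 → van 2  [load 160/220]
  40 → van 2  [load 200/220]
  200 → van 3 (new)  [load 200/220]
  30 → van 4 (new)  [load 30/220]
  30 → van 4  [load 60/220]
  30 → van 4  [load 90/220]
  70 → van 4  [load 160/220]
  50 → van 4  [load 210/220]
4 vans opened.

4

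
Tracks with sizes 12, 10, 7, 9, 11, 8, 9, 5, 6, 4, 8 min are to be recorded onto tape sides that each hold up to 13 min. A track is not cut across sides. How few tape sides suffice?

8

Total = 12 + 11 + 10 + 9 + 9 + 8 + 8 + 7 + 6 + 5 + 4 = 89 min.
Lower bound: ⌈89/13⌉ = 7 tape sides.
Also, 8 tracks each exceed 13/2 min, and no two of those can share a side, so at least 8 tape sides are needed.
A packing using 8 tape sides:
  side 1: 12 = 12
  side 2: 11 = 11
  side 3: 10 = 10
  side 4: 9 + 4 = 13
  side 5: 9 = 9
  side 6: 8 + 5 = 13
  side 7: 8 = 8
  side 8: 7 + 6 = 13
This matches the lower bound, so 8 is optimal.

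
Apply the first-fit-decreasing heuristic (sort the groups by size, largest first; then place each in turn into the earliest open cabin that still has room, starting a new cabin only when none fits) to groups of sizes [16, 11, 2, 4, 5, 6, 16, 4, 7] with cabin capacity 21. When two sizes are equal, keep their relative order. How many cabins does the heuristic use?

4

Sorted descending: 16, 16, 11, 7, 6, 5, 4, 4, 2.
  16 → cabin 1 (new)  [load 16/21]
  16 → cabin 2 (new)  [load 16/21]
  11 → cabin 3 (new)  [load 11/21]
  7 → cabin 3  [load 18/21]
  6 → cabin 4 (new)  [load 6/21]
  5 → cabin 1  [load 21/21]
  4 → cabin 2  [load 20/21]
  4 → cabin 4  [load 10/21]
  2 → cabin 3  [load 20/21]
4 cabins opened.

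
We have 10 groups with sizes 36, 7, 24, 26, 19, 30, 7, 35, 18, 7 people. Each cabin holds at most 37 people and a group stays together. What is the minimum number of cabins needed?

6

Total = 36 + 35 + 30 + 26 + 24 + 19 + 18 + 7 + 7 + 7 = 209 people.
Lower bound: ⌈209/37⌉ = 6 cabins.
A packing using 6 cabins:
  cabin 1: 36 = 36
  cabin 2: 35 = 35
  cabin 3: 30 + 7 = 37
  cabin 4: 26 + 7 = 33
  cabin 5: 24 + 7 = 31
  cabin 6: 19 + 18 = 37
This matches the lower bound, so 6 is optimal.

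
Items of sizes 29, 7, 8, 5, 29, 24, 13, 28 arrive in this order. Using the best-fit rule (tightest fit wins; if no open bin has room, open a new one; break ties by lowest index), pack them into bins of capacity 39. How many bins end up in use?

  29 → bin 1 (new)  [load 29/39]
  7 → bin 1  [load 36/39]
  8 → bin 2 (new)  [load 8/39]
  5 → bin 2  [load 13/39]
  29 → bin 3 (new)  [load 29/39]
  24 → bin 2  [load 37/39]
  13 → bin 4 (new)  [load 13/39]
  28 → bin 5 (new)  [load 28/39]
5 bins opened.

5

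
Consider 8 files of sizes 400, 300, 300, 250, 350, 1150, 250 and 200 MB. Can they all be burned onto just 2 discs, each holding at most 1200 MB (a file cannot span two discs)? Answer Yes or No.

Total = 3200 MB; ⌈3200/1200⌉ = 3.
At least 3 discs are required, but only 2 are allowed.

No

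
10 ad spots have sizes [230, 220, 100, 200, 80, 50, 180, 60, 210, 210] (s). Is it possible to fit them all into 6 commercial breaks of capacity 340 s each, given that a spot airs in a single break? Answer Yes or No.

A valid assignment using 6 commercial breaks:
  break 1: 230 + 100 = 330
  break 2: 220 + 80 = 300
  break 3: 210 + 60 + 50 = 320
  break 4: 210 = 210
  break 5: 200 = 200
  break 6: 180 = 180
Every load is within 340 s, so 6 commercial breaks suffice.

Yes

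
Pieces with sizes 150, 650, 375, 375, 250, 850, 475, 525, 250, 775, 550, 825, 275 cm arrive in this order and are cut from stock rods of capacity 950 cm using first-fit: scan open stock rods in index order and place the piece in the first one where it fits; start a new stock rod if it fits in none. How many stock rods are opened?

  150 → stock rod 1 (new)  [load 150/950]
  650 → stock rod 1  [load 800/950]
  375 → stock rod 2 (new)  [load 375/950]
  375 → stock rod 2  [load 750/950]
  250 → stock rod 3 (new)  [load 250/950]
  850 → stock rod 4 (new)  [load 850/950]
  475 → stock rod 3  [load 725/950]
  525 → stock rod 5 (new)  [load 525/950]
  250 → stock rod 5  [load 775/950]
  775 → stock rod 6 (new)  [load 775/950]
  550 → stock rod 7 (new)  [load 550/950]
  825 → stock rod 8 (new)  [load 825/950]
  275 → stock rod 7  [load 825/950]
8 stock rods opened.

8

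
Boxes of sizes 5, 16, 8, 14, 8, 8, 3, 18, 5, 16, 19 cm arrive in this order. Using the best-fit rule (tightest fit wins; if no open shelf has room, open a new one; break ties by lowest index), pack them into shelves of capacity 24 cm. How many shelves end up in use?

  5 → shelf 1 (new)  [load 5/24]
  16 → shelf 1  [load 21/24]
  8 → shelf 2 (new)  [load 8/24]
  14 → shelf 2  [load 22/24]
  8 → shelf 3 (new)  [load 8/24]
  8 → shelf 3  [load 16/24]
  3 → shelf 1  [load 24/24]
  18 → shelf 4 (new)  [load 18/24]
  5 → shelf 4  [load 23/24]
  16 → shelf 5 (new)  [load 16/24]
  19 → shelf 6 (new)  [load 19/24]
6 shelves opened.

6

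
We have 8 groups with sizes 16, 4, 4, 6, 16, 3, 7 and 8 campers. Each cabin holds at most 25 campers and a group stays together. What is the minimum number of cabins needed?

Total = 16 + 16 + 8 + 7 + 6 + 4 + 4 + 3 = 64 campers.
Lower bound: ⌈64/25⌉ = 3 cabins.
A packing using 3 cabins:
  cabin 1: 16 + 8 = 24
  cabin 2: 16 + 7 = 23
  cabin 3: 6 + 4 + 4 + 3 = 17
This matches the lower bound, so 3 is optimal.

3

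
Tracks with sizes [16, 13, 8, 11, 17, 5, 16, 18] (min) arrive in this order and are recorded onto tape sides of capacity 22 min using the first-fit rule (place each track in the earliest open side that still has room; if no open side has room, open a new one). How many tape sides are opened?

6

  16 → side 1 (new)  [load 16/22]
  13 → side 2 (new)  [load 13/22]
  8 → side 2  [load 21/22]
  11 → side 3 (new)  [load 11/22]
  17 → side 4 (new)  [load 17/22]
  5 → side 1  [load 21/22]
  16 → side 5 (new)  [load 16/22]
  18 → side 6 (new)  [load 18/22]
6 tape sides opened.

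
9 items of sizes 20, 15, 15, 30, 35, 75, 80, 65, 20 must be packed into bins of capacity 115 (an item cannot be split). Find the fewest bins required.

Total = 80 + 75 + 65 + 35 + 30 + 20 + 20 + 15 + 15 = 355.
Lower bound: ⌈355/115⌉ = 4 bins.
A packing using 4 bins:
  bin 1: 80 + 35 = 115
  bin 2: 75 + 30 = 105
  bin 3: 65 + 20 + 20 = 105
  bin 4: 15 + 15 = 30
This matches the lower bound, so 4 is optimal.

4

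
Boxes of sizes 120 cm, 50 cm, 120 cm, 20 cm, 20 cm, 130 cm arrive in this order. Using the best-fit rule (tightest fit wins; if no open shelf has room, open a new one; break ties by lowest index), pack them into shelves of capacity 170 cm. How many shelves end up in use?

3

  120 → shelf 1 (new)  [load 120/170]
  50 → shelf 1  [load 170/170]
  120 → shelf 2 (new)  [load 120/170]
  20 → shelf 2  [load 140/170]
  20 → shelf 2  [load 160/170]
  130 → shelf 3 (new)  [load 130/170]
3 shelves opened.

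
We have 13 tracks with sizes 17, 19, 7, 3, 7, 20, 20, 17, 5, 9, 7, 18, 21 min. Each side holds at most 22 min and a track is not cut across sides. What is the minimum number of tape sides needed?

9

Total = 21 + 20 + 20 + 19 + 18 + 17 + 17 + 9 + 7 + 7 + 7 + 5 + 3 = 170 min.
Lower bound: ⌈170/22⌉ = 8 tape sides.
A packing using 9 tape sides:
  side 1: 21 = 21
  side 2: 20 = 20
  side 3: 20 = 20
  side 4: 19 + 3 = 22
  side 5: 18 = 18
  side 6: 17 + 5 = 22
  side 7: 17 = 17
  side 8: 9 + 7 = 16
  side 9: 7 + 7 = 14
No arrangement into 8 tape sides stays within capacity, so 9 is optimal.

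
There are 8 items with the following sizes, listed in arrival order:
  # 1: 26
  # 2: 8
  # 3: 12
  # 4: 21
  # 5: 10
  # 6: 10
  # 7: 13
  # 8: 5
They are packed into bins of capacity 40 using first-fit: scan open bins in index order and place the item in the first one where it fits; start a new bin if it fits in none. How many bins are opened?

  26 → bin 1 (new)  [load 26/40]
  8 → bin 1  [load 34/40]
  12 → bin 2 (new)  [load 12/40]
  21 → bin 2  [load 33/40]
  10 → bin 3 (new)  [load 10/40]
  10 → bin 3  [load 20/40]
  13 → bin 3  [load 33/40]
  5 → bin 1  [load 39/40]
3 bins opened.

3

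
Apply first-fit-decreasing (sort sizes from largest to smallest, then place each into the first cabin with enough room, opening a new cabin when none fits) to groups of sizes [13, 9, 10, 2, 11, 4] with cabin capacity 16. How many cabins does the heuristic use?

Sorted descending: 13, 11, 10, 9, 4, 2.
  13 → cabin 1 (new)  [load 13/16]
  11 → cabin 2 (new)  [load 11/16]
  10 → cabin 3 (new)  [load 10/16]
  9 → cabin 4 (new)  [load 9/16]
  4 → cabin 2  [load 15/16]
  2 → cabin 1  [load 15/16]
4 cabins opened.

4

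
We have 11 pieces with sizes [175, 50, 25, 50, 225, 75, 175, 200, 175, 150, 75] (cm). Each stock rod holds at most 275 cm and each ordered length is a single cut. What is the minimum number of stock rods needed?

6

Total = 225 + 200 + 175 + 175 + 175 + 150 + 75 + 75 + 50 + 50 + 25 = 1375 cm.
Lower bound: ⌈1375/275⌉ = 5 stock rods.
Also, 6 pieces each exceed 275/2 cm, and no two of those can share a stock rod, so at least 6 stock rods are needed.
A packing using 6 stock rods:
  stock rod 1: 225 + 50 = 275
  stock rod 2: 200 + 75 = 275
  stock rod 3: 175 + 75 + 25 = 275
  stock rod 4: 175 + 50 = 225
  stock rod 5: 175 = 175
  stock rod 6: 150 = 150
This matches the lower bound, so 6 is optimal.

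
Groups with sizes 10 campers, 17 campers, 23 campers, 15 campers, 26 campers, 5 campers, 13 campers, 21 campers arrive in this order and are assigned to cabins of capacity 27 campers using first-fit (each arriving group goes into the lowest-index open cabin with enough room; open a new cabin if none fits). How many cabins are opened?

  10 → cabin 1 (new)  [load 10/27]
  17 → cabin 1  [load 27/27]
  23 → cabin 2 (new)  [load 23/27]
  15 → cabin 3 (new)  [load 15/27]
  26 → cabin 4 (new)  [load 26/27]
  5 → cabin 3  [load 20/27]
  13 → cabin 5 (new)  [load 13/27]
  21 → cabin 6 (new)  [load 21/27]
6 cabins opened.

6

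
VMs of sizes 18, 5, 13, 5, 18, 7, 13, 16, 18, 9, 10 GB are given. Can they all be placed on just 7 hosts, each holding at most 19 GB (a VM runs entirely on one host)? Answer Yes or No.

No

Total = 132 GB; ⌈132/19⌉ = 7.
The bound of 7 does not rule out 7, but exhaustive search shows no assignment into 7 hosts of capacity 19 GB exists — the minimum is 8.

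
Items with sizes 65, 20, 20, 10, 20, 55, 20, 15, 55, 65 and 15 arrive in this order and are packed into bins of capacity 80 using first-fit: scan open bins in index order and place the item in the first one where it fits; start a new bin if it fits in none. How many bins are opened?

  65 → bin 1 (new)  [load 65/80]
  20 → bin 2 (new)  [load 20/80]
  20 → bin 2  [load 40/80]
  10 → bin 1  [load 75/80]
  20 → bin 2  [load 60/80]
  55 → bin 3 (new)  [load 55/80]
  20 → bin 2  [load 80/80]
  15 → bin 3  [load 70/80]
  55 → bin 4 (new)  [load 55/80]
  65 → bin 5 (new)  [load 65/80]
  15 → bin 4  [load 70/80]
5 bins opened.

5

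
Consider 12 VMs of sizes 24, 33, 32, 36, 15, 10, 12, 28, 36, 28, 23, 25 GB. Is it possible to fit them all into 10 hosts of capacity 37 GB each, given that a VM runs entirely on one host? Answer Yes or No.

A valid assignment using 10 hosts:
  host 1: 36 = 36
  host 2: 36 = 36
  host 3: 33 = 33
  host 4: 32 = 32
  host 5: 28 = 28
  host 6: 28 = 28
  host 7: 25 + 12 = 37
  host 8: 24 + 10 = 34
  host 9: 23 = 23
  host 10: 15 = 15
Every load is within 37 GB, so 10 hosts suffice.

Yes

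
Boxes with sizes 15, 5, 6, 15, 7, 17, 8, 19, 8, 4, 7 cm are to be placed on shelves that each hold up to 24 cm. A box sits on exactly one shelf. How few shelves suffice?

Total = 19 + 17 + 15 + 15 + 8 + 8 + 7 + 7 + 6 + 5 + 4 = 111 cm.
Lower bound: ⌈111/24⌉ = 5 shelves.
A packing using 5 shelves:
  shelf 1: 19 + 5 = 24
  shelf 2: 17 + 7 = 24
  shelf 3: 15 + 8 = 23
  shelf 4: 15 + 8 = 23
  shelf 5: 7 + 6 + 4 = 17
This matches the lower bound, so 5 is optimal.

5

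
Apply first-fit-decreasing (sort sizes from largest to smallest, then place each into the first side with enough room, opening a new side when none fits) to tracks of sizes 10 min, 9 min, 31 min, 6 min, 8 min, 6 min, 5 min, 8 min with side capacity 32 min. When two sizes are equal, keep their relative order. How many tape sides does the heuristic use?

3

Sorted descending: 31, 10, 9, 8, 8, 6, 6, 5.
  31 → side 1 (new)  [load 31/32]
  10 → side 2 (new)  [load 10/32]
  9 → side 2  [load 19/32]
  8 → side 2  [load 27/32]
  8 → side 3 (new)  [load 8/32]
  6 → side 3  [load 14/32]
  6 → side 3  [load 20/32]
  5 → side 2  [load 32/32]
3 tape sides opened.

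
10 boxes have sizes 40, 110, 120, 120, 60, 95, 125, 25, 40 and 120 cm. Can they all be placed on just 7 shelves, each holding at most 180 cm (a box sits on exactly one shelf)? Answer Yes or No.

A valid assignment using 6 shelves:
  shelf 1: 125 + 40 = 165
  shelf 2: 120 + 60 = 180
  shelf 3: 120 + 40 = 160
  shelf 4: 120 + 25 = 145
  shelf 5: 110 = 110
  shelf 6: 95 = 95
That uses only 6 ≤ 7, so 7 shelves are enough.

Yes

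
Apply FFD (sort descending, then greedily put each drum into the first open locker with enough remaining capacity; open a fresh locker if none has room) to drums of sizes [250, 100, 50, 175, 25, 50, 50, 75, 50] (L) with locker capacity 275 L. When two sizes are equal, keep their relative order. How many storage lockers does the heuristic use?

3

Sorted descending: 250, 175, 100, 75, 50, 50, 50, 50, 25.
  250 → locker 1 (new)  [load 250/275]
  175 → locker 2 (new)  [load 175/275]
  100 → locker 2  [load 275/275]
  75 → locker 3 (new)  [load 75/275]
  50 → locker 3  [load 125/275]
  50 → locker 3  [load 175/275]
  50 → locker 3  [load 225/275]
  50 → locker 3  [load 275/275]
  25 → locker 1  [load 275/275]
3 storage lockers opened.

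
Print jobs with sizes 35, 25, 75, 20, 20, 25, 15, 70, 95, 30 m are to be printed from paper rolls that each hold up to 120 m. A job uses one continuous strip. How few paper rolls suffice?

4

Total = 95 + 75 + 70 + 35 + 30 + 25 + 25 + 20 + 20 + 15 = 410 m.
Lower bound: ⌈410/120⌉ = 4 paper rolls.
A packing using 4 paper rolls:
  roll 1: 95 + 25 = 120
  roll 2: 75 + 35 = 110
  roll 3: 70 + 30 + 20 = 120
  roll 4: 25 + 20 + 15 = 60
This matches the lower bound, so 4 is optimal.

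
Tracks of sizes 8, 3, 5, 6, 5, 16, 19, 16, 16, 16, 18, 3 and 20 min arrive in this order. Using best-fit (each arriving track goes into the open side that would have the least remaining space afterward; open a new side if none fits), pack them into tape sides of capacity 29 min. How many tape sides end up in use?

  8 → side 1 (new)  [load 8/29]
  3 → side 1  [load 11/29]
  5 → side 1  [load 16/29]
  6 → side 1  [load 22/29]
  5 → side 1  [load 27/29]
  16 → side 2 (new)  [load 16/29]
  19 → side 3 (new)  [load 19/29]
  16 → side 4 (new)  [load 16/29]
  16 → side 5 (new)  [load 16/29]
  16 → side 6 (new)  [load 16/29]
  18 → side 7 (new)  [load 18/29]
  3 → side 3  [load 22/29]
  20 → side 8 (new)  [load 20/29]
8 tape sides opened.

8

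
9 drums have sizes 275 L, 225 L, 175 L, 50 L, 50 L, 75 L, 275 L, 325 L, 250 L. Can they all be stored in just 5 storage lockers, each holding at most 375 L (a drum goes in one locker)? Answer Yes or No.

No

Total = 1700 L; ⌈1700/375⌉ = 5.
The bound of 5 does not rule out 5, but exhaustive search shows no assignment into 5 storage lockers of capacity 375 L exists — the minimum is 6.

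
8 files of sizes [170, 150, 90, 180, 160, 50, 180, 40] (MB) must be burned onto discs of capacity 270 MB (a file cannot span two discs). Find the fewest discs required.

5

Total = 180 + 180 + 170 + 160 + 150 + 90 + 50 + 40 = 1020 MB.
Lower bound: ⌈1020/270⌉ = 4 discs.
Also, 5 files each exceed 135 MB, and no two of those can share a disc, so at least 5 discs are needed.
A packing using 5 discs:
  disc 1: 180 + 90 = 270
  disc 2: 180 + 50 + 40 = 270
  disc 3: 170 = 170
  disc 4: 160 = 160
  disc 5: 150 = 150
This matches the lower bound, so 5 is optimal.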